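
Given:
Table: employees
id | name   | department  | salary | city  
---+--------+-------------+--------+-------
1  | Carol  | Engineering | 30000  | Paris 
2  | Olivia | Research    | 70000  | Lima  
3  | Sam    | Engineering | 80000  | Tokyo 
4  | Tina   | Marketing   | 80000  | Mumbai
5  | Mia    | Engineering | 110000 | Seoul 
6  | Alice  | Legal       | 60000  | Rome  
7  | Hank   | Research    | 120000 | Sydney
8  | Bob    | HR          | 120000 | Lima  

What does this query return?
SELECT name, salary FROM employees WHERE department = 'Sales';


Filtering: department = 'Sales'
Matching rows: 0

Empty result set (0 rows)


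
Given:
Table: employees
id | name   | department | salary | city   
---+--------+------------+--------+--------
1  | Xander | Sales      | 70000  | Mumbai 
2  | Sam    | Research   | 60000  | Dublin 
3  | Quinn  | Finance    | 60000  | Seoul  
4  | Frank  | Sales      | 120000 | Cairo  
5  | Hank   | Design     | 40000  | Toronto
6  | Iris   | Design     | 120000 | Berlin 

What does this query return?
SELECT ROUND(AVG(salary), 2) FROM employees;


SUM(salary) = 470000
COUNT = 6
ROUND(AVG, 2) = ROUND(470000 / 6, 2) = 78333.33

78333.33


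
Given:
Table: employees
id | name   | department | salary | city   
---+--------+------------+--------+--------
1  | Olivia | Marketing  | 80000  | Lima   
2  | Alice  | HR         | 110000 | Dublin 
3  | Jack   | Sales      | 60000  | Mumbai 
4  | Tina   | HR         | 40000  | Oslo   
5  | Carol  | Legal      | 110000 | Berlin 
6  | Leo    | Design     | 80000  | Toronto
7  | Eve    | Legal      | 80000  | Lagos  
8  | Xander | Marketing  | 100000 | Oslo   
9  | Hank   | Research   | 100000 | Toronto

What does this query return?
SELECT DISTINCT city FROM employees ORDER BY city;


All 'city' values (row order): Lima, Dublin, Mumbai, Oslo, Berlin, Toronto, Lagos, Oslo, Toronto
Removing duplicates leaves 7 unique value(s).

7 values:
Berlin
Dublin
Lagos
Lima
Mumbai
Oslo
Toronto


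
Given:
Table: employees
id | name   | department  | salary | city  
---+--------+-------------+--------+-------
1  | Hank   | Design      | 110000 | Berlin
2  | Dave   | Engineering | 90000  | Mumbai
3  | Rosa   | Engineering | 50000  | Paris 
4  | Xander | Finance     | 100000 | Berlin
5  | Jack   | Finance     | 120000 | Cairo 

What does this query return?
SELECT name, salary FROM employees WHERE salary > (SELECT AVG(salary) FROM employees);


Subquery: AVG(salary) = 94000.0
Filtering: salary > 94000.0
  Hank (110000) -> MATCH
  Xander (100000) -> MATCH
  Jack (120000) -> MATCH


3 rows:
Hank, 110000
Xander, 100000
Jack, 120000


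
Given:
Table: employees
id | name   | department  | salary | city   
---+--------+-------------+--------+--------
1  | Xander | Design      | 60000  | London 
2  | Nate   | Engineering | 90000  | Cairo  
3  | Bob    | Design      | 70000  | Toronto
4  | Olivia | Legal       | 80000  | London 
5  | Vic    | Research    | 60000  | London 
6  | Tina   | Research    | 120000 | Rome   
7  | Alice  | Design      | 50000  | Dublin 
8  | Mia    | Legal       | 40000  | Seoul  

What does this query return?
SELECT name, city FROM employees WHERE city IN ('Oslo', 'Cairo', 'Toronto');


Filtering: city IN ('Oslo', 'Cairo', 'Toronto')
Matching: 2 rows

2 rows:
Nate, Cairo
Bob, Toronto


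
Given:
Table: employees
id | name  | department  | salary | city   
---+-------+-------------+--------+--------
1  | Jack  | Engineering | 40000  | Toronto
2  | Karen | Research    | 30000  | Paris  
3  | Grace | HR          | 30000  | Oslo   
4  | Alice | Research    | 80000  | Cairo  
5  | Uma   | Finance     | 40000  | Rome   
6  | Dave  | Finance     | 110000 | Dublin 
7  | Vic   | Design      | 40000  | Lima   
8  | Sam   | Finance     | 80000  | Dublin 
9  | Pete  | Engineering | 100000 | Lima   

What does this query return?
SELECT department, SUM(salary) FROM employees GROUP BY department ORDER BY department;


Summing salary within each department:
  Design: 40000 = 40000
  Engineering: 40000 + 100000 = 140000
  Finance: 40000 + 110000 + 80000 = 230000
  HR: 30000 = 30000
  Research: 30000 + 80000 = 110000


5 groups:
Design, 40000
Engineering, 140000
Finance, 230000
HR, 30000
Research, 110000


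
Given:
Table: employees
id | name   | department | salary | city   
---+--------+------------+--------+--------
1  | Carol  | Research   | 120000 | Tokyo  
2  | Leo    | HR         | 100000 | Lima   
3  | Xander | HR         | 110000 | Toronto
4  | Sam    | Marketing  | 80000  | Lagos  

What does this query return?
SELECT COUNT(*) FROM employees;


COUNT(*) counts all rows

4


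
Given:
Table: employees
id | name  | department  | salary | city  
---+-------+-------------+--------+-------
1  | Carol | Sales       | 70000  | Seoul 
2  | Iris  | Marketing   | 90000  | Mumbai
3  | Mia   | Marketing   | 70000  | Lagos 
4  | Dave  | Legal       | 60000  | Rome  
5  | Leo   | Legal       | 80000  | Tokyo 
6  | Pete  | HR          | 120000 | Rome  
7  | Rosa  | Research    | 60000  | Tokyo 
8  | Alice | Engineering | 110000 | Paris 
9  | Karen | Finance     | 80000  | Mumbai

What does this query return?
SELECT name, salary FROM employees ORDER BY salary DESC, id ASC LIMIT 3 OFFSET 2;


Sort by salary DESC (id ASC tiebreak), then skip 2 and take 3
Rows 3 through 5

3 rows:
Iris, 90000
Leo, 80000
Karen, 80000


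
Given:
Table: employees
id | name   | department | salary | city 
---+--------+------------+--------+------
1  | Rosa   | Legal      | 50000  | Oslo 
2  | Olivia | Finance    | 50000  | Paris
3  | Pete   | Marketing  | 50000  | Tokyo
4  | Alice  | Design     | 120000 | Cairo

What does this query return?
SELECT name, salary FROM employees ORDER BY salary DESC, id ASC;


Sorting by salary DESC, then id ASC for ties

4 rows:
Alice, 120000
Rosa, 50000
Olivia, 50000
Pete, 50000


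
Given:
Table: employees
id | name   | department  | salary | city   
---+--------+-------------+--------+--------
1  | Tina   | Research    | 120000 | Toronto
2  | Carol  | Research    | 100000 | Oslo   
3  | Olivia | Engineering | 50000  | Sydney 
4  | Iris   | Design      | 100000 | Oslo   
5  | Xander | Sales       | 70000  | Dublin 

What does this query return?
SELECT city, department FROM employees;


Projecting columns: city, department

5 rows:
Toronto, Research
Oslo, Research
Sydney, Engineering
Oslo, Design
Dublin, Sales


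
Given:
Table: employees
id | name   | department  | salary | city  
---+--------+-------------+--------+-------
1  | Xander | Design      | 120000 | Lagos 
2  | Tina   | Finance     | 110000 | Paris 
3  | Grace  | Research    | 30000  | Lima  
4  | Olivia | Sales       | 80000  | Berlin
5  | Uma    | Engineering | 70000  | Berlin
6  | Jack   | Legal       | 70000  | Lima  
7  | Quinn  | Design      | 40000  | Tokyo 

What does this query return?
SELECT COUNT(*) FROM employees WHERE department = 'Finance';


Counting rows where department = 'Finance'
  Tina -> MATCH


1


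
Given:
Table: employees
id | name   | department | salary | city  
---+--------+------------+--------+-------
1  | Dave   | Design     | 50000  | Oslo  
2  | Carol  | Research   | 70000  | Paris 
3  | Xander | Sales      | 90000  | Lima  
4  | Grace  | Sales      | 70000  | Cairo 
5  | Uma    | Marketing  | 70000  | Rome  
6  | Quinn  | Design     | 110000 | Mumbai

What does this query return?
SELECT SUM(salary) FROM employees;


SUM(salary) = 50000 + 70000 + 90000 + 70000 + 70000 + 110000 = 460000

460000


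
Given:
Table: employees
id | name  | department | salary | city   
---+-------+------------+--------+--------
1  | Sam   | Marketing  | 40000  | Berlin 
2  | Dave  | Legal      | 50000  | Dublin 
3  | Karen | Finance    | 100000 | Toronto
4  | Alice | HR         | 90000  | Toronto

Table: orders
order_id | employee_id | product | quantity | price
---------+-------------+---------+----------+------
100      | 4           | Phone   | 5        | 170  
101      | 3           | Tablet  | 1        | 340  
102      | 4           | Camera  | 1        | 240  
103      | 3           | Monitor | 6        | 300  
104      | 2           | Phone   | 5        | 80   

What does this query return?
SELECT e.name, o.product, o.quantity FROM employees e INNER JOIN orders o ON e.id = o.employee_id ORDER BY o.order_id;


Joining employees.id = orders.employee_id:
  employee Alice (id=4) -> order Phone
  employee Karen (id=3) -> order Tablet
  employee Alice (id=4) -> order Camera
  employee Karen (id=3) -> order Monitor
  employee Dave (id=2) -> order Phone


5 rows:
Alice, Phone, 5
Karen, Tablet, 1
Alice, Camera, 1
Karen, Monitor, 6
Dave, Phone, 5


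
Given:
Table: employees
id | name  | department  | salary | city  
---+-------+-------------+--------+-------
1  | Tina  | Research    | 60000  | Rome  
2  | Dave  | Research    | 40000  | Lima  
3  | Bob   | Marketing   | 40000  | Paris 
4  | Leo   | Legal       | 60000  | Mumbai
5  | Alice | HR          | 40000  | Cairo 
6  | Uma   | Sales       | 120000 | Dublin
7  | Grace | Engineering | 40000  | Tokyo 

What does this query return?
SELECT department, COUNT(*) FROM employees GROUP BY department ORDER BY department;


Assigning each row to its department group:
  Tina -> Research
  Dave -> Research
  Bob -> Marketing
  Leo -> Legal
  Alice -> HR
  Uma -> Sales
  Grace -> Engineering


6 groups:
Engineering, 1
HR, 1
Legal, 1
Marketing, 1
Research, 2
Sales, 1


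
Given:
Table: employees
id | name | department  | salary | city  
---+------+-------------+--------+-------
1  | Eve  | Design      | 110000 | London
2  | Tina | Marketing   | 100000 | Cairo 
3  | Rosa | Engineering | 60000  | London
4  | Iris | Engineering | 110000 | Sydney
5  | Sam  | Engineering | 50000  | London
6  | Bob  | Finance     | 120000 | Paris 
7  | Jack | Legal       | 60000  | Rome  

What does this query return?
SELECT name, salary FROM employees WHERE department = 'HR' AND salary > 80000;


Filtering: department = 'HR' AND salary > 80000
Matching: 0 rows

Empty result set (0 rows)


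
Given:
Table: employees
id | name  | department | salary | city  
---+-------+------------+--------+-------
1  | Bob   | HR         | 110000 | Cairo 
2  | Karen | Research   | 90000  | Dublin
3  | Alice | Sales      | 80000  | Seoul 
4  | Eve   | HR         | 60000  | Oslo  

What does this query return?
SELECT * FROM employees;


SELECT * returns all 4 rows with all columns

4 rows:
1, Bob, HR, 110000, Cairo
2, Karen, Research, 90000, Dublin
3, Alice, Sales, 80000, Seoul
4, Eve, HR, 60000, Oslo


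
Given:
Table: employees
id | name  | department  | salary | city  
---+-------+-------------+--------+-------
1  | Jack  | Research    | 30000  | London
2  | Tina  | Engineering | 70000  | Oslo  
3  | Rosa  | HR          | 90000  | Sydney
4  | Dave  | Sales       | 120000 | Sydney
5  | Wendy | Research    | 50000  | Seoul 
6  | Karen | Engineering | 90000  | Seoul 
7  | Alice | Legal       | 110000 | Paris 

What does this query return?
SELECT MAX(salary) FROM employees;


Salaries: 30000, 70000, 90000, 120000, 50000, 90000, 110000
MAX = 120000

120000


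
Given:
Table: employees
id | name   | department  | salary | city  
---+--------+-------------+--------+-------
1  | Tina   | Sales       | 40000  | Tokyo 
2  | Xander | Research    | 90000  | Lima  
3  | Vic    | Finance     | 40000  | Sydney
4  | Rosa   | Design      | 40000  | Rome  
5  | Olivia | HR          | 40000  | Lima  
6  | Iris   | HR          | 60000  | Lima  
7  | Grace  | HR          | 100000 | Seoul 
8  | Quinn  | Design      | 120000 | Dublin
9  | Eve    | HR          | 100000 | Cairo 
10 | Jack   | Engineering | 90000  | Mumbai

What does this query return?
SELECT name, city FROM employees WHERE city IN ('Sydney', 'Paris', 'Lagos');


Filtering: city IN ('Sydney', 'Paris', 'Lagos')
Matching: 1 rows

1 rows:
Vic, Sydney


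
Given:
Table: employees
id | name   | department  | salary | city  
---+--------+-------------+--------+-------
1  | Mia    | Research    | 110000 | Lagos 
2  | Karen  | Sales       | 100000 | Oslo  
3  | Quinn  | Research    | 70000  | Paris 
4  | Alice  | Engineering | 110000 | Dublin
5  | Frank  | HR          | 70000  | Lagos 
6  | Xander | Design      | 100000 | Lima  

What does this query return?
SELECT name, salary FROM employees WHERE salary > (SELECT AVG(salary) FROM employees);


Subquery: AVG(salary) = 93333.33
Filtering: salary > 93333.33
  Mia (110000) -> MATCH
  Karen (100000) -> MATCH
  Alice (110000) -> MATCH
  Xander (100000) -> MATCH


4 rows:
Mia, 110000
Karen, 100000
Alice, 110000
Xander, 100000


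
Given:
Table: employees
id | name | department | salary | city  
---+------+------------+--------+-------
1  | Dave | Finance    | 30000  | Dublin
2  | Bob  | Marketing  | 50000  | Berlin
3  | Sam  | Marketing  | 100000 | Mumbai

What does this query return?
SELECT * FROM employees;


SELECT * returns all 3 rows with all columns

3 rows:
1, Dave, Finance, 30000, Dublin
2, Bob, Marketing, 50000, Berlin
3, Sam, Marketing, 100000, Mumbai


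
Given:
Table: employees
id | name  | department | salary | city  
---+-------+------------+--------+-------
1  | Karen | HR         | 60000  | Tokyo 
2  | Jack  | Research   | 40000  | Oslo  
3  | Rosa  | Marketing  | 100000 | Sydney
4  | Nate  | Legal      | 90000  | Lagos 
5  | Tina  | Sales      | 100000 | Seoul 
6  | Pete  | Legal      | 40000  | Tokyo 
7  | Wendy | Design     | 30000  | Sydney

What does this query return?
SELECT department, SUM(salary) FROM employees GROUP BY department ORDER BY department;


Summing salary within each department:
  Design: 30000 = 30000
  HR: 60000 = 60000
  Legal: 90000 + 40000 = 130000
  Marketing: 100000 = 100000
  Research: 40000 = 40000
  Sales: 100000 = 100000


6 groups:
Design, 30000
HR, 60000
Legal, 130000
Marketing, 100000
Research, 40000
Sales, 100000


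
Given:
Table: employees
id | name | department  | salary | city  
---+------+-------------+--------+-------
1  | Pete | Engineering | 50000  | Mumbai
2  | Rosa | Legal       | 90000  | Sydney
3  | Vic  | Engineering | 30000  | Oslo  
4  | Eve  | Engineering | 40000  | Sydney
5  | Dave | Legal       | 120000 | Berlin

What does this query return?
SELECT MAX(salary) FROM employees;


Salaries: 50000, 90000, 30000, 40000, 120000
MAX = 120000

120000


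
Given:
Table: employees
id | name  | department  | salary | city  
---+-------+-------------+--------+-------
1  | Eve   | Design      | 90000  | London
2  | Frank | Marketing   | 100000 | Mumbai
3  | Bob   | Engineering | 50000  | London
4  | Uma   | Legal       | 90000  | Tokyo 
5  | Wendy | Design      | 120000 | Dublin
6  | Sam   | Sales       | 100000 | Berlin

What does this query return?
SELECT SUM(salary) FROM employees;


SUM(salary) = 90000 + 100000 + 50000 + 90000 + 120000 + 100000 = 550000

550000


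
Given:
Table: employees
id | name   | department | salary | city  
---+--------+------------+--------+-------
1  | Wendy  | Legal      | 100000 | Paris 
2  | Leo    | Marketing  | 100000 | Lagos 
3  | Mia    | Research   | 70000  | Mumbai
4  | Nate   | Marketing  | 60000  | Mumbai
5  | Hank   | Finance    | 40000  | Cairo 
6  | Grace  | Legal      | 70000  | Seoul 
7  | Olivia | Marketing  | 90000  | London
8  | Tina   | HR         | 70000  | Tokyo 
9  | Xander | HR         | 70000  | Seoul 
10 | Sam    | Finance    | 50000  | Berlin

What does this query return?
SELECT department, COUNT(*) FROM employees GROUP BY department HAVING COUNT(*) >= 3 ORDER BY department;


Groups with count >= 3:
  Marketing: 3 -> PASS
  Finance: 2 -> filtered out
  HR: 2 -> filtered out
  Legal: 2 -> filtered out
  Research: 1 -> filtered out


1 groups:
Marketing, 3


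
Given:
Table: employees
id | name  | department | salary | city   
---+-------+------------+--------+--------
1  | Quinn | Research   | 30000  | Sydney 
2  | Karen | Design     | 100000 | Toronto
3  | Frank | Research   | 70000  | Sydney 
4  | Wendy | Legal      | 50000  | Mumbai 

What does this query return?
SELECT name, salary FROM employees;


Projecting columns: name, salary

4 rows:
Quinn, 30000
Karen, 100000
Frank, 70000
Wendy, 50000


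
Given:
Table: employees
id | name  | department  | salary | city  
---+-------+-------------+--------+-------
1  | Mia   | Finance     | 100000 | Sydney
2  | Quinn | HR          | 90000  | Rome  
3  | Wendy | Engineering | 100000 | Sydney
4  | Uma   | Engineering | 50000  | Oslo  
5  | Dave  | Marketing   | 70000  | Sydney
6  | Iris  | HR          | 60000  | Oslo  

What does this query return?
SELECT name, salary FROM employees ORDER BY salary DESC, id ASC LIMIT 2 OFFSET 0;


Sort by salary DESC (id ASC tiebreak), then skip 0 and take 2
Rows 1 through 2

2 rows:
Mia, 100000
Wendy, 100000


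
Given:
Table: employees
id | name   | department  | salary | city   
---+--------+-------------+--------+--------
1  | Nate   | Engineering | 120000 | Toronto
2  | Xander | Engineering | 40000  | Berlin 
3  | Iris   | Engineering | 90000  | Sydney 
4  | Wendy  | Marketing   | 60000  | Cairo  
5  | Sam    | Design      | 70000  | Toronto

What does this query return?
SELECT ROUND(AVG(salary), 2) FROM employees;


SUM(salary) = 380000
COUNT = 5
ROUND(AVG, 2) = ROUND(380000 / 5, 2) = 76000.0

76000.0


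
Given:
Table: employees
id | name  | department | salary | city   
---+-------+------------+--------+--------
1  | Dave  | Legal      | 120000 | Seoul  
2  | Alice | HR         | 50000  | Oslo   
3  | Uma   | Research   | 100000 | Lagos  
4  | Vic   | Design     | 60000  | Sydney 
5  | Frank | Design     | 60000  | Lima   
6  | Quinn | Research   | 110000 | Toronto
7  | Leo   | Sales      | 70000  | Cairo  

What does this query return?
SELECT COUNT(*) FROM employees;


COUNT(*) counts all rows

7


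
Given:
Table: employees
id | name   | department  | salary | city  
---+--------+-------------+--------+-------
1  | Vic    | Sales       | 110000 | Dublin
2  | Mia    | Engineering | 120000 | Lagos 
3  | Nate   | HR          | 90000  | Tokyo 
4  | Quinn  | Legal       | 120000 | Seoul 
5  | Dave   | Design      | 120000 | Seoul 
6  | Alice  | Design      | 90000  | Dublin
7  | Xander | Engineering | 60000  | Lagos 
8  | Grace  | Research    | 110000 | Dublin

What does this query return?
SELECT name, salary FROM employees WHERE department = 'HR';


Filtering: department = 'HR'
Matching rows: 1

1 rows:
Nate, 90000


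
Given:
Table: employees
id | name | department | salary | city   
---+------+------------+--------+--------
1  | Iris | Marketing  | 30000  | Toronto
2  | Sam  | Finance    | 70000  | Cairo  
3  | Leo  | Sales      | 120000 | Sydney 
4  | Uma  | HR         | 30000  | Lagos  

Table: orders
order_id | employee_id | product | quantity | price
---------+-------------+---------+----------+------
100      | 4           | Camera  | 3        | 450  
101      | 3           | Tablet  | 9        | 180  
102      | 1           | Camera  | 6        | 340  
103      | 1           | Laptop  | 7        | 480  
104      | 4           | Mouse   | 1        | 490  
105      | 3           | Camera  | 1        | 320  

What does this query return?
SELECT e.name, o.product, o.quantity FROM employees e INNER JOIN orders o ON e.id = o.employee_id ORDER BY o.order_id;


Joining employees.id = orders.employee_id:
  employee Uma (id=4) -> order Camera
  employee Leo (id=3) -> order Tablet
  employee Iris (id=1) -> order Camera
  employee Iris (id=1) -> order Laptop
  employee Uma (id=4) -> order Mouse
  employee Leo (id=3) -> order Camera


6 rows:
Uma, Camera, 3
Leo, Tablet, 9
Iris, Camera, 6
Iris, Laptop, 7
Uma, Mouse, 1
Leo, Camera, 1


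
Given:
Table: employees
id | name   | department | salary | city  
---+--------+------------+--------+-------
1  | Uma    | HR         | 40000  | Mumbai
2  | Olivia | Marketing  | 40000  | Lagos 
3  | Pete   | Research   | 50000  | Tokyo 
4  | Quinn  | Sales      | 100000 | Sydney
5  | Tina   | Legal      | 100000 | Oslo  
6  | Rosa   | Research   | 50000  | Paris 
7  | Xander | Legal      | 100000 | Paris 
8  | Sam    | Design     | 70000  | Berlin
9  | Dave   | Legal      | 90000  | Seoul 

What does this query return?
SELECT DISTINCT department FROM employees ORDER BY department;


All 'department' values (row order): HR, Marketing, Research, Sales, Legal, Research, Legal, Design, Legal
Removing duplicates leaves 6 unique value(s).

6 values:
Design
HR
Legal
Marketing
Research
Sales


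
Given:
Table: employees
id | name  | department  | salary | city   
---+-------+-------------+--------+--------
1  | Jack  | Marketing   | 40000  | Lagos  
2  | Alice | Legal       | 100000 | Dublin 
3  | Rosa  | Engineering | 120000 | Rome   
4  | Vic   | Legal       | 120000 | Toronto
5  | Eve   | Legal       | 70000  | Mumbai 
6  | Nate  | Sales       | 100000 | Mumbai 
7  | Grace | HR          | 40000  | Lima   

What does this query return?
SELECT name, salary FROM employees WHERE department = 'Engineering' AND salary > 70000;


Filtering: department = 'Engineering' AND salary > 70000
Matching: 1 rows

1 rows:
Rosa, 120000


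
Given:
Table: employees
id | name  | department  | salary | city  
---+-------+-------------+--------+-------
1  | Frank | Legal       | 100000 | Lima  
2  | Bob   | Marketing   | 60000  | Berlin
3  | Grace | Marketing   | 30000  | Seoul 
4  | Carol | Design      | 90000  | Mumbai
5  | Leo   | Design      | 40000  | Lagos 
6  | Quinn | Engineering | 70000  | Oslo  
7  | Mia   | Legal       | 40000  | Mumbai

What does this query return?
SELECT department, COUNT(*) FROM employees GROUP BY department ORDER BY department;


Assigning each row to its department group:
  Frank -> Legal
  Bob -> Marketing
  Grace -> Marketing
  Carol -> Design
  Leo -> Design
  Quinn -> Engineering
  Mia -> Legal


4 groups:
Design, 2
Engineering, 1
Legal, 2
Marketing, 2


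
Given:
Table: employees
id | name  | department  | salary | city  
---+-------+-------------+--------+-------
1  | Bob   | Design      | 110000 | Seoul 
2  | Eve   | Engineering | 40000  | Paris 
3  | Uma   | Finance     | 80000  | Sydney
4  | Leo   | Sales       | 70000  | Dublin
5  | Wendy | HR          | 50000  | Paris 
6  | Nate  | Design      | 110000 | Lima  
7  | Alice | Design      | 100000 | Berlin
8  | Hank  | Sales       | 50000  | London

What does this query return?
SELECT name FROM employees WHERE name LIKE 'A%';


LIKE 'A%' matches names starting with 'A'
Matching: 1

1 rows:
Alice


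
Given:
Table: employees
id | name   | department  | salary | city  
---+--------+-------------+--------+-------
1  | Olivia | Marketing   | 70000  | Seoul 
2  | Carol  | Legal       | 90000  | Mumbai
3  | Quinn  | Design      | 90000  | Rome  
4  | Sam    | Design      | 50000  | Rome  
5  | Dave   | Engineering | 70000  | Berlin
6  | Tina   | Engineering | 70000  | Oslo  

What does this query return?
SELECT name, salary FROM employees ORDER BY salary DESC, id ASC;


Sorting by salary DESC, then id ASC for ties

6 rows:
Carol, 90000
Quinn, 90000
Olivia, 70000
Dave, 70000
Tina, 70000
Sam, 50000


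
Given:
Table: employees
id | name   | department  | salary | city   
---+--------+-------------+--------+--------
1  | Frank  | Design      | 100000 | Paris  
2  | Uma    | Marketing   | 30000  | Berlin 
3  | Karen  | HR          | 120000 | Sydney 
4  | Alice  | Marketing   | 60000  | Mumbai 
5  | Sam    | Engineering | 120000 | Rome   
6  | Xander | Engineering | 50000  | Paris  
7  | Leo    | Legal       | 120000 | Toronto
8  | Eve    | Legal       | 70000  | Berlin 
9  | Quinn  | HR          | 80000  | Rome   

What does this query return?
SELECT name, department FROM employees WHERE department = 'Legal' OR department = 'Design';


Filtering: department = 'Legal' OR 'Design'
Matching: 3 rows

3 rows:
Frank, Design
Leo, Legal
Eve, Legal


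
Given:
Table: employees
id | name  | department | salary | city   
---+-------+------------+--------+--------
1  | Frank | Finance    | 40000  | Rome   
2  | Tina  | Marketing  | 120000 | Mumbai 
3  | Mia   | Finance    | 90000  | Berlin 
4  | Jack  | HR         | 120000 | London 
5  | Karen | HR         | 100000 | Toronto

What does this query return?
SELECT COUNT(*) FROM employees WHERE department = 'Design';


Counting rows where department = 'Design'


0


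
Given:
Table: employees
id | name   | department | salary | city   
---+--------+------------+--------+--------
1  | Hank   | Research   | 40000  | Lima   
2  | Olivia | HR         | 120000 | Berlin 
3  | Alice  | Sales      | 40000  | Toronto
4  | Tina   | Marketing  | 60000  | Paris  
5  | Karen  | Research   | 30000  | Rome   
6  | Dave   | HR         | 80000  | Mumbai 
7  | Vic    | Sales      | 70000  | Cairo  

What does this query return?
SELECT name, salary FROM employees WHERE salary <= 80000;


Filtering: salary <= 80000
Matching: 6 rows

6 rows:
Hank, 40000
Alice, 40000
Tina, 60000
Karen, 30000
Dave, 80000
Vic, 70000


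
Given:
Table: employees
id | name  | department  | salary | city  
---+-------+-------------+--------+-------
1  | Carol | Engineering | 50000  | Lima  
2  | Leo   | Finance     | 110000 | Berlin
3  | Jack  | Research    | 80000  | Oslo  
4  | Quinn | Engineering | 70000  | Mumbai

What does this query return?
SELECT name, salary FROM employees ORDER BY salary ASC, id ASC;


Sorting by salary ASC, then id ASC for ties

4 rows:
Carol, 50000
Quinn, 70000
Jack, 80000
Leo, 110000


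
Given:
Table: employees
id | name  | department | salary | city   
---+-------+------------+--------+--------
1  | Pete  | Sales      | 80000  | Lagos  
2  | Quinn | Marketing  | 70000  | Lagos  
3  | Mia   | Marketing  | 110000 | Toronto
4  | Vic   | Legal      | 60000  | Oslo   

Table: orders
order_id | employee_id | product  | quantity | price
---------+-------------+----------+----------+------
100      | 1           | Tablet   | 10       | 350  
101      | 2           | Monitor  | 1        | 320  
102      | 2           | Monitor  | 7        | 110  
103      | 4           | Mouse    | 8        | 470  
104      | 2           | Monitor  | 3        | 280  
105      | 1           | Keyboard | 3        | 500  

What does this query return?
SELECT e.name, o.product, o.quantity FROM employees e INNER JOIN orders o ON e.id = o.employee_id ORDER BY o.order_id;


Joining employees.id = orders.employee_id:
  employee Pete (id=1) -> order Tablet
  employee Quinn (id=2) -> order Monitor
  employee Quinn (id=2) -> order Monitor
  employee Vic (id=4) -> order Mouse
  employee Quinn (id=2) -> order Monitor
  employee Pete (id=1) -> order Keyboard


6 rows:
Pete, Tablet, 10
Quinn, Monitor, 1
Quinn, Monitor, 7
Vic, Mouse, 8
Quinn, Monitor, 3
Pete, Keyboard, 3


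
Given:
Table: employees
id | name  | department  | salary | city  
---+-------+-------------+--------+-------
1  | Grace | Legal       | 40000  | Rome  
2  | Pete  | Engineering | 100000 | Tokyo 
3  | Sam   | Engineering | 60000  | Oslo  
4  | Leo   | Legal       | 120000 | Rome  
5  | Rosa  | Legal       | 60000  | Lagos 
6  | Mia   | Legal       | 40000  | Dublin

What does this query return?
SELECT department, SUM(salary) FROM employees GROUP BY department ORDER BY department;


Summing salary within each department:
  Engineering: 100000 + 60000 = 160000
  Legal: 40000 + 120000 + 60000 + 40000 = 260000


2 groups:
Engineering, 160000
Legal, 260000


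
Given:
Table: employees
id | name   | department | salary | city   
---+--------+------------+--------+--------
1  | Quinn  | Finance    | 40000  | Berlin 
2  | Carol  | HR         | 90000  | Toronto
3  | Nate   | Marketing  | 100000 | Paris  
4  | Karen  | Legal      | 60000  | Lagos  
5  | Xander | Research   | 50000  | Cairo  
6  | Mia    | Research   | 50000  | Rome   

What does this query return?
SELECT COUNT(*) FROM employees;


COUNT(*) counts all rows

6


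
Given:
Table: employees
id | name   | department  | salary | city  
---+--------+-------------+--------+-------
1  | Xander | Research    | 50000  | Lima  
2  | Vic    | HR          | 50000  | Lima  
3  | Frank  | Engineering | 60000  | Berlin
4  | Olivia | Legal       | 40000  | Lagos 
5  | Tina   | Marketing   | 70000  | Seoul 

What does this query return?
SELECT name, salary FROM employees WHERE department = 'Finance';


Filtering: department = 'Finance'
Matching rows: 0

Empty result set (0 rows)


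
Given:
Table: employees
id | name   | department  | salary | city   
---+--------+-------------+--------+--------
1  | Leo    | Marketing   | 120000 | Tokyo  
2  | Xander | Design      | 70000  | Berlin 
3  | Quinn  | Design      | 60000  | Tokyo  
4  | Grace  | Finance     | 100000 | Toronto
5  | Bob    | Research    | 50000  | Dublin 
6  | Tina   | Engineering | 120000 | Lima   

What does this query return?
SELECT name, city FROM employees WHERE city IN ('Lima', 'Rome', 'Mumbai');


Filtering: city IN ('Lima', 'Rome', 'Mumbai')
Matching: 1 rows

1 rows:
Tina, Lima


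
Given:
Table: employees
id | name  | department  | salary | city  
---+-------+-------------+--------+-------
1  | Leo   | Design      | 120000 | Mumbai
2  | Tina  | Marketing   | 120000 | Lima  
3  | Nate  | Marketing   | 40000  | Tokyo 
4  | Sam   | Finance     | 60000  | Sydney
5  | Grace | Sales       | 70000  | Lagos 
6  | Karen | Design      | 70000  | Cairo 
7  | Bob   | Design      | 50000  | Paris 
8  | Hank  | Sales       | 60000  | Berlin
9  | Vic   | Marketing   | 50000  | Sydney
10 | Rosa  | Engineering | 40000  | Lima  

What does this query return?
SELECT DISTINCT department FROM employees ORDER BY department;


All 'department' values (row order): Design, Marketing, Marketing, Finance, Sales, Design, Design, Sales, Marketing, Engineering
Removing duplicates leaves 5 unique value(s).

5 values:
Design
Engineering
Finance
Marketing
Sales


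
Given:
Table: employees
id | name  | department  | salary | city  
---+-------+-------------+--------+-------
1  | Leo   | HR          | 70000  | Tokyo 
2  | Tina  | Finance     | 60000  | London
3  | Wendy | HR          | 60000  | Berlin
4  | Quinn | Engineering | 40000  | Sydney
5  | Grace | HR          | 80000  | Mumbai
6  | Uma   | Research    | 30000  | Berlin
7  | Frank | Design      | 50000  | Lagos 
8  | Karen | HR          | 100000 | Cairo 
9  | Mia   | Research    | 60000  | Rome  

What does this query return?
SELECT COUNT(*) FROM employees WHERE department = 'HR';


Counting rows where department = 'HR'
  Leo -> MATCH
  Wendy -> MATCH
  Grace -> MATCH
  Karen -> MATCH


4


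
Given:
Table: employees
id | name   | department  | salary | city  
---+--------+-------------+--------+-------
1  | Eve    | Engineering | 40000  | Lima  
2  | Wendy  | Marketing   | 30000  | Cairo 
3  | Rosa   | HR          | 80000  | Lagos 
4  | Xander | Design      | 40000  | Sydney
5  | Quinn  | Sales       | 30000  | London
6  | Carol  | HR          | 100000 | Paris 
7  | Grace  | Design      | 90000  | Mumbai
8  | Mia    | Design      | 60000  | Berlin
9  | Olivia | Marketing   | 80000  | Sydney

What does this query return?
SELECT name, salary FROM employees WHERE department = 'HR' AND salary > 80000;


Filtering: department = 'HR' AND salary > 80000
Matching: 1 rows

1 rows:
Carol, 100000


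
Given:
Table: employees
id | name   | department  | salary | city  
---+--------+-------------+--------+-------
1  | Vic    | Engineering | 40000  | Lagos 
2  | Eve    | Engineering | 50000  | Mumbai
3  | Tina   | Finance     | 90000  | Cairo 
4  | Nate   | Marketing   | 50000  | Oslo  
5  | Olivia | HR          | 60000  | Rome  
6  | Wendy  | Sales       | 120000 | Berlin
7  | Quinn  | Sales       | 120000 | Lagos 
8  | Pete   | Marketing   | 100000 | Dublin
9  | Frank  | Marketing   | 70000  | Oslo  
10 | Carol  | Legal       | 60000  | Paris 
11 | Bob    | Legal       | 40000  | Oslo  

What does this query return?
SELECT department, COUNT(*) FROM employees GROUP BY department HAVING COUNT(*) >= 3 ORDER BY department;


Groups with count >= 3:
  Marketing: 3 -> PASS
  Engineering: 2 -> filtered out
  Finance: 1 -> filtered out
  HR: 1 -> filtered out
  Legal: 2 -> filtered out
  Sales: 2 -> filtered out


1 groups:
Marketing, 3


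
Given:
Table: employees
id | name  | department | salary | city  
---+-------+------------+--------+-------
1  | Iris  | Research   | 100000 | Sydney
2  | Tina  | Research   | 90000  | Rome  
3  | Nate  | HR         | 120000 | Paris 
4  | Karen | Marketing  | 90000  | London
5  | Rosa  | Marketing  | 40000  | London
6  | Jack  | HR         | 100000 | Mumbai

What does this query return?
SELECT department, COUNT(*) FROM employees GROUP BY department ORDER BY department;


Assigning each row to its department group:
  Iris -> Research
  Tina -> Research
  Nate -> HR
  Karen -> Marketing
  Rosa -> Marketing
  Jack -> HR


3 groups:
HR, 2
Marketing, 2
Research, 2


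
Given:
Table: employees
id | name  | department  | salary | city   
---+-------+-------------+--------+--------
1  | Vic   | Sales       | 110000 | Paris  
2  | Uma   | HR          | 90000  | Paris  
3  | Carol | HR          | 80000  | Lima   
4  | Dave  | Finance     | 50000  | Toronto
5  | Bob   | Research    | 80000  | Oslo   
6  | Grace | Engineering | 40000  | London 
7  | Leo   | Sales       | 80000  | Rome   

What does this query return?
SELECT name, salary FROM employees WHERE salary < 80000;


Filtering: salary < 80000
Matching: 2 rows

2 rows:
Dave, 50000
Grace, 40000


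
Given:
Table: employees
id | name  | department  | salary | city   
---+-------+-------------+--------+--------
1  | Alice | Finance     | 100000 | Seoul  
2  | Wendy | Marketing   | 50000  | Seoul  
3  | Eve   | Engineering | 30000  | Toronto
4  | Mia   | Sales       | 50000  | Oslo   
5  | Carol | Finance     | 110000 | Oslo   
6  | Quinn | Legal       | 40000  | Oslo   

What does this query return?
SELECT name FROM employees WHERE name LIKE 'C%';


LIKE 'C%' matches names starting with 'C'
Matching: 1

1 rows:
Carol


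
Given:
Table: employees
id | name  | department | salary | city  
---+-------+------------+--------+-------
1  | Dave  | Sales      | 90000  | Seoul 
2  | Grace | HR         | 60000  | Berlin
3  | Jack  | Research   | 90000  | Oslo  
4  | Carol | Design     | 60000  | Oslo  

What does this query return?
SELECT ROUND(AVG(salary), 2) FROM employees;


SUM(salary) = 300000
COUNT = 4
ROUND(AVG, 2) = ROUND(300000 / 4, 2) = 75000.0

75000.0


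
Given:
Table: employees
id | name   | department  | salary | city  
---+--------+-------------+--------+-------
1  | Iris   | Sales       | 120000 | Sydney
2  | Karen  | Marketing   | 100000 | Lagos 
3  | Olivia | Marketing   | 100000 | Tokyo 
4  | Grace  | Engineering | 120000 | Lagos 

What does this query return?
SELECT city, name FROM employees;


Projecting columns: city, name

4 rows:
Sydney, Iris
Lagos, Karen
Tokyo, Olivia
Lagos, Grace


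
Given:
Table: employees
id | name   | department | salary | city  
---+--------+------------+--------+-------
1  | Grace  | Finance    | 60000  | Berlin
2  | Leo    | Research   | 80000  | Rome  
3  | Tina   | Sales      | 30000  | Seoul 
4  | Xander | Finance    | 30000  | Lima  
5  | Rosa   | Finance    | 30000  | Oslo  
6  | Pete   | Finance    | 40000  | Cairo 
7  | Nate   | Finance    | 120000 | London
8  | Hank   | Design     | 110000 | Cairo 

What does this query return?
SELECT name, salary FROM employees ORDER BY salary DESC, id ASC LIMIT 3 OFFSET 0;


Sort by salary DESC (id ASC tiebreak), then skip 0 and take 3
Rows 1 through 3

3 rows:
Nate, 120000
Hank, 110000
Leo, 80000


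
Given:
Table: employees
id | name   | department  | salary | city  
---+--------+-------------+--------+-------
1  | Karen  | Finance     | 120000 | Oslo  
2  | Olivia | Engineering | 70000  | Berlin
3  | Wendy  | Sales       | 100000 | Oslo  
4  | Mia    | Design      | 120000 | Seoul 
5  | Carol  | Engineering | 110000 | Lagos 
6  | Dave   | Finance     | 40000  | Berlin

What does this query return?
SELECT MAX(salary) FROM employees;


Salaries: 120000, 70000, 100000, 120000, 110000, 40000
MAX = 120000

120000


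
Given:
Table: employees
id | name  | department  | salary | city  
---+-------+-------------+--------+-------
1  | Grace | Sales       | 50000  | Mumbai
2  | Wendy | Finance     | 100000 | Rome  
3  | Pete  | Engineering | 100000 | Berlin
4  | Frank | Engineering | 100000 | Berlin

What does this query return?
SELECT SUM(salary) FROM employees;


SUM(salary) = 50000 + 100000 + 100000 + 100000 = 350000

350000


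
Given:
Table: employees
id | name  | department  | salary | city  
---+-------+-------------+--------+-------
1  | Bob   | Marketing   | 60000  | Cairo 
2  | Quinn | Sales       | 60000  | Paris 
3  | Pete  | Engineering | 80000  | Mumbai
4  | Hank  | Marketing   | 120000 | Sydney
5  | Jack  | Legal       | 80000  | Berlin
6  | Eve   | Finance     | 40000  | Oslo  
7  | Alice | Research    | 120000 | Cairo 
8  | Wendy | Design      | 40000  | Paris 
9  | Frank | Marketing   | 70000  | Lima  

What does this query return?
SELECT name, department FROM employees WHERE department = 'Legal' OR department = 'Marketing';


Filtering: department = 'Legal' OR 'Marketing'
Matching: 4 rows

4 rows:
Bob, Marketing
Hank, Marketing
Jack, Legal
Frank, Marketing


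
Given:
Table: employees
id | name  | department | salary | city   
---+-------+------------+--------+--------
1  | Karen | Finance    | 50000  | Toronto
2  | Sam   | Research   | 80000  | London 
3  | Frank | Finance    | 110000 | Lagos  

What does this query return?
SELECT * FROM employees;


SELECT * returns all 3 rows with all columns

3 rows:
1, Karen, Finance, 50000, Toronto
2, Sam, Research, 80000, London
3, Frank, Finance, 110000, Lagos


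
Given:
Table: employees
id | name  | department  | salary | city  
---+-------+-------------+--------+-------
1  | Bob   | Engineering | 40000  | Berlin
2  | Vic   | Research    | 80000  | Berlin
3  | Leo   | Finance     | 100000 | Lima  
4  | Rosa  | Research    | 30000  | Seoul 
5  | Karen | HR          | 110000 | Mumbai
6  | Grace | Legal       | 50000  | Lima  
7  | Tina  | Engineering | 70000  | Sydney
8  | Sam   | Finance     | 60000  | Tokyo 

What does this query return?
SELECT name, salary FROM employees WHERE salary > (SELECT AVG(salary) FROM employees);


Subquery: AVG(salary) = 67500.0
Filtering: salary > 67500.0
  Vic (80000) -> MATCH
  Leo (100000) -> MATCH
  Karen (110000) -> MATCH
  Tina (70000) -> MATCH


4 rows:
Vic, 80000
Leo, 100000
Karen, 110000
Tina, 70000


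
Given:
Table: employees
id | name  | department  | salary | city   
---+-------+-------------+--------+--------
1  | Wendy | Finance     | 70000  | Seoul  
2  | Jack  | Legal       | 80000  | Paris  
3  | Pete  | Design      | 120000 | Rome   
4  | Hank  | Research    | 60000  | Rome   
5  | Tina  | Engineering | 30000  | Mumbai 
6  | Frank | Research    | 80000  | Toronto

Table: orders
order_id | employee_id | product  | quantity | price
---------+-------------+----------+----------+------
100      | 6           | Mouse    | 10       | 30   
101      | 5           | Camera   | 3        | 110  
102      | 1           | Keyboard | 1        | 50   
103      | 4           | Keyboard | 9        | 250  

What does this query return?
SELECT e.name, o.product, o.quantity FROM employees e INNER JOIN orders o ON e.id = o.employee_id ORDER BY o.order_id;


Joining employees.id = orders.employee_id:
  employee Frank (id=6) -> order Mouse
  employee Tina (id=5) -> order Camera
  employee Wendy (id=1) -> order Keyboard
  employee Hank (id=4) -> order Keyboard


4 rows:
Frank, Mouse, 10
Tina, Camera, 3
Wendy, Keyboard, 1
Hank, Keyboard, 9


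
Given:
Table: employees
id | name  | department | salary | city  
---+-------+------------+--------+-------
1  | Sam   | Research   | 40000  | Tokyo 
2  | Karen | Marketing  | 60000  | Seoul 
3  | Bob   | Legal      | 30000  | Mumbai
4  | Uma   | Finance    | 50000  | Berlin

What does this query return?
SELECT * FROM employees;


SELECT * returns all 4 rows with all columns

4 rows:
1, Sam, Research, 40000, Tokyo
2, Karen, Marketing, 60000, Seoul
3, Bob, Legal, 30000, Mumbai
4, Uma, Finance, 50000, Berlin


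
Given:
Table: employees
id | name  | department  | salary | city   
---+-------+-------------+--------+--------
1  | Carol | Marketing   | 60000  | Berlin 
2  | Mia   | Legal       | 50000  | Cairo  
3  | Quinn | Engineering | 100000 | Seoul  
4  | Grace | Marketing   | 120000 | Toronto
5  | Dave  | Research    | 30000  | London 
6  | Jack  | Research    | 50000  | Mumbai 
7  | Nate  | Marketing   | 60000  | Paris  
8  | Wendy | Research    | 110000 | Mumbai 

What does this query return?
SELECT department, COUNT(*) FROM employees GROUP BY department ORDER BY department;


Assigning each row to its department group:
  Carol -> Marketing
  Mia -> Legal
  Quinn -> Engineering
  Grace -> Marketing
  Dave -> Research
  Jack -> Research
  Nate -> Marketing
  Wendy -> Research


4 groups:
Engineering, 1
Legal, 1
Marketing, 3
Research, 3
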